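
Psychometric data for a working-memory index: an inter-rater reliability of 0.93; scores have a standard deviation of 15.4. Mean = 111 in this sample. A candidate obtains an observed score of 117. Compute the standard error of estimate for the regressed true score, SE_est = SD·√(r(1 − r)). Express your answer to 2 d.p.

SE_est = 15.40000·√[r(1 − r)] ≈ 3.92926

3.93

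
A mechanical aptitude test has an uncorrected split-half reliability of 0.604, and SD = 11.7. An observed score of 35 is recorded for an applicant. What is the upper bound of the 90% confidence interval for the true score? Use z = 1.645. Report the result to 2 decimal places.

44.56

Full-length reliability (Spearman-Brown) = 2(0.604)/(1+0.604) ≈ 0.7531
SEM = 11.7000·√(1 − 0.7531) ≈ 5.8134
1.645 · SEM ≈ 9.5631
Upper bound: 35 + 9.5631 = 44.5631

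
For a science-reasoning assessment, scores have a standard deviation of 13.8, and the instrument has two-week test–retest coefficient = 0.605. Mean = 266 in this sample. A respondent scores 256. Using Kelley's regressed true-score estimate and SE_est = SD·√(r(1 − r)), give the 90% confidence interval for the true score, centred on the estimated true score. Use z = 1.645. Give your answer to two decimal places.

T̂ = r·X + (1 − r)·M = 0.605×256 + 0.395×266 = 154.880 + 105.070 ≃ 259.950
SE_est = 13.800×√(0.605×0.395) ≃ 6.746
90% CI: 259.950 ± 11.097 ≃ (248.853, 271.047)

[248.85, 271.05]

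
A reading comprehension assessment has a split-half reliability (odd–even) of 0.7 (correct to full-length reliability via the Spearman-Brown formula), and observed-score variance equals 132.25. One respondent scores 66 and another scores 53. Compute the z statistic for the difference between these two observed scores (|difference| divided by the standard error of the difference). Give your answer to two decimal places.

SD = √132.25 = 11.50000
Spearman-Brown: r = 2(0.7) / (1 + 0.7) = 1.40000 / 1.70000 ≃ 0.82353
The standard error of measurement is 11.50000·√(1 − 0.82353) ≃ 11.50000·0.42008 ≃ 4.83097.
SE_diff = √2 · SEM ≃ 6.83202
z = |66 − 53| / 6.83202 = 13 / 6.83202 ≃ 1.90281

1.90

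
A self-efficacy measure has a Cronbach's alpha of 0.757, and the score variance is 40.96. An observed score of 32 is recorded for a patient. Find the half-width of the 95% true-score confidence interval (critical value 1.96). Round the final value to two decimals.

SD = √40.96 = 6.400
SEM = 6.400 × √(1 − 0.757) = 6.400 × √0.243 ≈ 6.400 × 0.493 ≈ 3.155
1.96 × SEM ≈ 6.184

6.18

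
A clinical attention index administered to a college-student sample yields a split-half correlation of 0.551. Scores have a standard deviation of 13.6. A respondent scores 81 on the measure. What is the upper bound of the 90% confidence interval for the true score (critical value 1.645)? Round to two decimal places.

Spearman-Brown: r = 2(0.551) / (1 + 0.551) = 1.1020 / 1.5510 ≈ 0.7105
SEM = 13.6000·√(1 − 0.7105) ≈ 7.3174
Margin = 1.645 · 7.3174 ≈ 12.0371
Upper limit = 81 + 12.0371 ≈ 93.0371

93.04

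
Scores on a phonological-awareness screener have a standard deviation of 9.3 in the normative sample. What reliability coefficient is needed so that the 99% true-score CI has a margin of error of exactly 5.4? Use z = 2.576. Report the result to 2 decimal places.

SEM needed = half-width / z = 5.4/2.576 ≈ 2.09627
Required reliability = 1 − (SEM/SD)² = 1 − 0.05081 ≈ 0.94919

0.95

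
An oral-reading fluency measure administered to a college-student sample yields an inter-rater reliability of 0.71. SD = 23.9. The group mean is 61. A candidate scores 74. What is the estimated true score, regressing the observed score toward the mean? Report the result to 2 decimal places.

70.23

Estimated true score = 0.7100×74 + (1 − 0.7100)×61 ≃ 70.2300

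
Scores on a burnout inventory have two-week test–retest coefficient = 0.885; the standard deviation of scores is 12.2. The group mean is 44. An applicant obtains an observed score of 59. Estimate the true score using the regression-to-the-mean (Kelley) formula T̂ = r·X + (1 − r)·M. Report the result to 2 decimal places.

57.28

Estimated true score = 0.8850*59 + (1 − 0.8850)*44 ≈ 57.2750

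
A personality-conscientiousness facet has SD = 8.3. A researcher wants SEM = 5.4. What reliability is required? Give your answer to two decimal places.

r = 1 − (5.40000/8.3)² ≈ 1 − 0.42328 ≈ 0.57672

0.58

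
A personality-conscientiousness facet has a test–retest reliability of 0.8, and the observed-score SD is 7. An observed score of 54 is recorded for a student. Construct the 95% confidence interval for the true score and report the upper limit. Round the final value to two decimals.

SEM = 7.000·√(1 − 0.800) ≈ 3.130
1.96 · SEM ≈ 6.136
Upper limit = 54 + 6.136 ≈ 60.136

60.14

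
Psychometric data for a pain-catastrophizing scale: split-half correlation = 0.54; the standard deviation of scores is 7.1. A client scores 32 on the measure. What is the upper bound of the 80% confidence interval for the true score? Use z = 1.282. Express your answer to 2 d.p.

36.97

Spearman-Brown: r = 2(0.54) / (1 + 0.54) = 1.0800 / 1.5400 ≈ 0.7013
SEM = 7.1000 * √(1 − 0.7013) = 7.1000 * √0.2987 ≈ 7.1000 * 0.5465 ≈ 3.8804
Margin = 1.282 * 3.8804 ≈ 4.9747
Upper bound: 32 + 4.9747 = 36.9747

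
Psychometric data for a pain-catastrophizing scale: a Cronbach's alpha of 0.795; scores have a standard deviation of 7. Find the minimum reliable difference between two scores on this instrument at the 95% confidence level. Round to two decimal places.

8.79

SEM = 7.0000 * √(1 − 0.7950) = 7.0000 * √0.2050 ≃ 7.0000 * 0.4528 ≃ 3.1694
Standard error of the difference = 3.1694·√2 ≃ 4.4822
Smallest detectable difference = 1.96*4.4822 ≃ 8.7851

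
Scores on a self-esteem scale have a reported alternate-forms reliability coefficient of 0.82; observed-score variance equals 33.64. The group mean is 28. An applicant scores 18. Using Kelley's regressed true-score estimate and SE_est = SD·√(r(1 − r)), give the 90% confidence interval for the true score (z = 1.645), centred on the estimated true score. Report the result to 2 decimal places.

[16.13, 23.47]

SD = √33.64 ≃ 5.800
Estimated true score = 0.820·18 + (1 − 0.820)·28 ≃ 19.800
SE_est = SD · √(r(1 − r)) = 5.800 · √0.148 ≃ 5.800 · 0.384 ≃ 2.228
90% CI: 19.800 ± 3.666 ≃ (16.134, 23.466)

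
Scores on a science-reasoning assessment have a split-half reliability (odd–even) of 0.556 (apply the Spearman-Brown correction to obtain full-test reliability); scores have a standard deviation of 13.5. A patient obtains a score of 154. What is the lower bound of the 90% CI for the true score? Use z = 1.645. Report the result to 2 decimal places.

142.14

Spearman-Brown: r = 2(0.556) / (1 + 0.556) = 1.1120 / 1.5560 ≃ 0.7147
SEM = 13.5000 × √(1 − 0.7147) = 13.5000 × √0.2853 ≃ 13.5000 × 0.5342 ≃ 7.2114
Half-width = 1.645×7.2114 ≃ 11.8628
Lower limit = 154 − 11.8628 ≃ 142.1372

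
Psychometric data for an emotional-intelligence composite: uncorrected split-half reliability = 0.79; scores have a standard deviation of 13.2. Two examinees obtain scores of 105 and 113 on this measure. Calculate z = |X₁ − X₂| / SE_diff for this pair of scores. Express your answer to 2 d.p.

Spearman-Brown: r = 2(0.79) / (1 + 0.79) = 1.58000 / 1.79000 ≃ 0.88268
SEM = 13.20000×√(1 − 0.88268) ≃ 4.52123
SE_diff = √2 × SEM ≃ 6.39399
z = 8 / 6.39399 ≃ 1.25117

1.25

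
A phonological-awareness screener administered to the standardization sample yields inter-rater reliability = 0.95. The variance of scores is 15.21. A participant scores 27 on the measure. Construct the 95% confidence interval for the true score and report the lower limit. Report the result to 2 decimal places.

25.29

SD = √15.21 ≈ 3.9000
SEM = 3.9000·√(1 − 0.9500) ≈ 0.8721
1.96 · SEM ≈ 1.7093
Lower limit = 27 − 1.7093 ≈ 25.2907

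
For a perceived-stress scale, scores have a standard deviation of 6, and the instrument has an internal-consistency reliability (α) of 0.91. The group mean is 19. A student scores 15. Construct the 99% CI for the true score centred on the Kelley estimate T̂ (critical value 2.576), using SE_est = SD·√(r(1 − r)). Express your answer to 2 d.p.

T̂ = 0.9100(15) + 0.0900(19) ≈ 15.3600
SE_est = 6.0000·√[r(1 − r)] ≈ 1.7171
99% CI: 15.3600 ± 4.4232 ≈ (10.9368, 19.7832)

[10.94, 19.78]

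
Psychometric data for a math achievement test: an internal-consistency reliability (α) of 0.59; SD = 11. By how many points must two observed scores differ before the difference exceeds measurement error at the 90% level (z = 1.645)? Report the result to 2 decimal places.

16.39

SEM = 11.000 * √(1 − 0.590) = 11.000 * √0.410 ≈ 11.000 * 0.640 ≈ 7.043
SE_diff = √2 * SEM ≈ 9.961
Smallest detectable difference = 1.645*9.961 ≈ 16.386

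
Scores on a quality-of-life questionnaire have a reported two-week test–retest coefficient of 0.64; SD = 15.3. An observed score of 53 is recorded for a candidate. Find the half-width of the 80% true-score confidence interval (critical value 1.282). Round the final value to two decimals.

11.77

SEM = 15.300 · √(1 − 0.640) = 15.300 · √0.360 ≈ 15.300 · 0.600 ≈ 9.180
1.282 · SEM ≈ 11.769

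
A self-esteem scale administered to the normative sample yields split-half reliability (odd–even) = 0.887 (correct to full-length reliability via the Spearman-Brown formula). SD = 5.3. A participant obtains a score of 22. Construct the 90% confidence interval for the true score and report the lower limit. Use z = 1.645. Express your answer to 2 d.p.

19.87

Full-length reliability (Spearman-Brown) = 2(0.887)/(1+0.887) ≈ 0.9401
SEM = 5.3000 × √(1 − 0.9401) = 5.3000 × √0.0599 ≈ 5.3000 × 0.2447 ≈ 1.2970
Margin = 1.645 × 1.2970 ≈ 2.1335
Lower limit = 22 − 2.1335 ≈ 19.8665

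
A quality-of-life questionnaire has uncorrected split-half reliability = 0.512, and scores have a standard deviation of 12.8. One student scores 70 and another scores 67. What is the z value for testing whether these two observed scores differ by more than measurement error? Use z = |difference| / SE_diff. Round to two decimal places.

r_full = 2·0.512 / (1 + 0.512) ≃ 0.677
SEM = 12.800·√(1 − 0.677) ≃ 7.272
SE_diff = √2 · SEM ≃ 10.284
z = |70 − 67| / 10.284 = 3 / 10.284 ≃ 0.292

0.29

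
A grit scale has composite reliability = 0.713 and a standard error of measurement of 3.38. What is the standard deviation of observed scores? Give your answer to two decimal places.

σ = SEM·(1 − r)^(−1/2) ≈ 3.38·1.8666 ≈ 6.3092

6.31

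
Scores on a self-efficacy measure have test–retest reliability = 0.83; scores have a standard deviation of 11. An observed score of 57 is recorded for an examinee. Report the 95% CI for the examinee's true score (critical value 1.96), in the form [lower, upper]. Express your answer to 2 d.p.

The standard error of measurement is 11.0000*√(1 − 0.8300) ≈ 11.0000*0.4123 ≈ 4.5354.
Half-width = 1.96*4.5354 ≈ 8.8894
CI = 57 ± 8.8894 → [48.1106, 65.8894]

[48.11, 65.89]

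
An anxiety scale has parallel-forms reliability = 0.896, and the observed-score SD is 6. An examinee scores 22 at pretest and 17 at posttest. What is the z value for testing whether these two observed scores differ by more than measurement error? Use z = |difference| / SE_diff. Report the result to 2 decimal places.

1.83

SEM = 6.0000 · √(1 − 0.8960) = 6.0000 · √0.1040 ≈ 6.0000 · 0.3225 ≈ 1.9349
SE_diff = SEM · √2 ≈ 1.9349 · 1.4142 ≈ 2.7364
z = |22 − 17| / 2.7364 = 5 / 2.7364 ≈ 1.8272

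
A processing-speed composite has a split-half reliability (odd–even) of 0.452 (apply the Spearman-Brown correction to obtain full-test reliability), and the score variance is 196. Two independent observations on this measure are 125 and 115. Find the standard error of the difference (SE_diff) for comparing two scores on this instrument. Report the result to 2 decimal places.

12.16

σ = 196^(1/2) = 14.000
r_full = 2·0.452 / (1 + 0.452) ≈ 0.623
SEM = 14.000 * √(1 − 0.623) = 14.000 * √0.377 ≈ 14.000 * 0.614 ≈ 8.601
SE_diff = SEM * √2 ≈ 8.601 * 1.414 ≈ 12.163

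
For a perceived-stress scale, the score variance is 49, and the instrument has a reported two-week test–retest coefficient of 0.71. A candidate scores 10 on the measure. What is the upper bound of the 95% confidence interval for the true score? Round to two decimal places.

17.39

SD = √49 = 7.0000
SEM = 7.0000 × √(1 − 0.7100) = 7.0000 × √0.2900 ≈ 7.0000 × 0.5385 ≈ 3.7696
1.96 × SEM ≈ 7.3884
Upper bound: 10 + 7.3884 = 17.3884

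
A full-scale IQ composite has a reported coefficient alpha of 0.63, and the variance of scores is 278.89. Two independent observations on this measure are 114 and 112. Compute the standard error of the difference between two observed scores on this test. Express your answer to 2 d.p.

14.37

SD = √278.89 ≈ 16.7000
SEM = 16.7000 · √(1 − 0.6300) = 16.7000 · √0.3700 ≈ 16.7000 · 0.6083 ≈ 10.1582
Standard error of the difference = 10.1582·√2 ≈ 14.3659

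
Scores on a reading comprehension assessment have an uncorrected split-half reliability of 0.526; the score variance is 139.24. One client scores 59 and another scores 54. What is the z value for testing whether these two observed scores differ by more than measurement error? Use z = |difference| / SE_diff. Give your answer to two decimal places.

0.54

SD = √139.24 ≈ 11.8000
Full-length reliability (Spearman-Brown) = 2(0.526)/(1+0.526) ≈ 0.6894
SEM = 11.8000 * √(1 − 0.6894) = 11.8000 * √0.3106 ≈ 11.8000 * 0.5573 ≈ 6.5765
SE_diff = √2 * SEM ≈ 9.3006
z = |59 − 54| / 9.3006 = 5 / 9.3006 ≈ 0.5376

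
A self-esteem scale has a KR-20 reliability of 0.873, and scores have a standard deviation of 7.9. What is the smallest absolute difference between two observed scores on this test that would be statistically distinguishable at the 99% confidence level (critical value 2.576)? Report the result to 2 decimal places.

SEM = 7.90000 * √(1 − 0.87300) = 7.90000 * √0.12700 ≈ 7.90000 * 0.35637 ≈ 2.81533
Standard error of the difference = 2.81533·√2 ≈ 3.98147
Smallest detectable difference = 2.576*3.98147 ≈ 10.25628

10.26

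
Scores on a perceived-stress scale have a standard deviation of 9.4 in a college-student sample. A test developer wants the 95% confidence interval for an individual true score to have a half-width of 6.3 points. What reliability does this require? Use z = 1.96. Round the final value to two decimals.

Required SEM = 6.3 / 1.96 ≈ 3.2143
r = 1 − (3.2143/9.4)² ≈ 1 − 0.1169 ≈ 0.8831

0.88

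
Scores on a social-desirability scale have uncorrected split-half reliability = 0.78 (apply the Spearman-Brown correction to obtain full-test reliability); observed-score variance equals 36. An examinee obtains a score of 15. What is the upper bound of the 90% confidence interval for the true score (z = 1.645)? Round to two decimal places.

18.47

SD = √36 ≈ 6.0000
Spearman-Brown: r = 2(0.78) / (1 + 0.78) = 1.5600 / 1.7800 ≈ 0.8764
SEM = 6.0000 × √(1 − 0.8764) = 6.0000 × √0.1236 ≈ 6.0000 × 0.3516 ≈ 2.1094
Half-width = 1.645×2.1094 ≈ 3.4699
Upper limit = 15 + 3.4699 ≈ 18.4699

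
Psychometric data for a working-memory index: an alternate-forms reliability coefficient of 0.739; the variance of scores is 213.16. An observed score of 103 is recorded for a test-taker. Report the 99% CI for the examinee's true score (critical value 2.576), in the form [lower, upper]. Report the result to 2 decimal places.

[83.79, 122.21]

SD = √213.16 = 14.600
SEM = 14.600 · √(1 − 0.739) = 14.600 · √0.261 ≃ 14.600 · 0.511 ≃ 7.459
Half-width = 2.576·7.459 ≃ 19.214
Interval: (83.786, 122.214)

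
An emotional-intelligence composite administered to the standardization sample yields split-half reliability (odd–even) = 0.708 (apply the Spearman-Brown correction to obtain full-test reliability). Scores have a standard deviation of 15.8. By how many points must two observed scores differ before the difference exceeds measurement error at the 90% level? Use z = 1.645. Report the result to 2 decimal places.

15.20

Full-length reliability (Spearman-Brown) = 2(0.708)/(1+0.708) ≈ 0.8290
SEM = 15.8000*√(1 − 0.8290) ≈ 6.5329
SE_diff = SEM * √2 ≈ 6.5329 * 1.4142 ≈ 9.2389
Smallest detectable difference = 1.645*9.2389 ≈ 15.1980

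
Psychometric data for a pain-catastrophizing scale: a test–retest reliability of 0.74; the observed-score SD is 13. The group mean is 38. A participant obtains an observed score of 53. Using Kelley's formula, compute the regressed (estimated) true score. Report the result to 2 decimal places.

49.10

Estimated true score = 0.740*53 + (1 − 0.740)*38 ≈ 49.100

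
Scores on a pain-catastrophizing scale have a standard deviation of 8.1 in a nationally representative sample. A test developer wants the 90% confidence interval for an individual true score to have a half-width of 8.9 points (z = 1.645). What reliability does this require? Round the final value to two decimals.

SEM needed = half-width / z = 8.9/1.645 ≃ 5.41033
Required reliability = 1 − (SEM/SD)² = 1 − 0.44615 ≃ 0.55385

0.55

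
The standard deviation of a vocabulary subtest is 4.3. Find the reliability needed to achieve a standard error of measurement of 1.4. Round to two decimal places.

0.89

Required reliability = 1 − (SEM/SD)² = 1 − 0.106 ≈ 0.894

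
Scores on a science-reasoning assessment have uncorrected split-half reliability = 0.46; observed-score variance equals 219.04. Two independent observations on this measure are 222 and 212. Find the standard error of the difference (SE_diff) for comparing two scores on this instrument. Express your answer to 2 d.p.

SD = √219.04 = 14.8000
Full-length reliability (Spearman-Brown) = 2(0.46)/(1+0.46) ≈ 0.6301
SEM = 14.8000 × √(1 − 0.6301) = 14.8000 × √0.3699 ≈ 14.8000 × 0.6082 ≈ 9.0008
SE_diff = √2 × SEM ≈ 12.7291

12.73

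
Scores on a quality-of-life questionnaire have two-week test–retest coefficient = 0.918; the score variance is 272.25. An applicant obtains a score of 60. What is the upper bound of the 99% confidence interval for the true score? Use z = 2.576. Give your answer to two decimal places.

SD = √272.25 = 16.5000
The standard error of measurement is 16.5000*√(1 − 0.9180) ≈ 16.5000*0.2864 ≈ 4.7249.
2.576 * SEM ≈ 12.1713
Upper bound: 60 + 12.1713 = 72.1713

72.17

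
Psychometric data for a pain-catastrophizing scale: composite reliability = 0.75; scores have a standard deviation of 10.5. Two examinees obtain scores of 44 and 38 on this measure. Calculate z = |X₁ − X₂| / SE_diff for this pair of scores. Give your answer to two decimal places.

SEM = 10.500 * √(1 − 0.750) = 10.500 * √0.250 ≈ 10.500 * 0.500 ≈ 5.250
SE_diff = √2 * SEM ≈ 7.425
z = |44 − 38| / 7.425 = 6 / 7.425 ≈ 0.808

0.81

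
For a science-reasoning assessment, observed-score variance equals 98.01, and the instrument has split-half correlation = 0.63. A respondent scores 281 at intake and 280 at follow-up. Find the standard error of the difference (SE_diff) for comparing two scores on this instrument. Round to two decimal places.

6.67

SD = √98.01 = 9.90000
Spearman-Brown: r = 2(0.63) / (1 + 0.63) = 1.26000 / 1.63000 ≈ 0.77301
The standard error of measurement is 9.90000·√(1 − 0.77301) ≈ 9.90000·0.47644 ≈ 4.71674.
Standard error of the difference = 4.71674·√2 ≈ 6.67048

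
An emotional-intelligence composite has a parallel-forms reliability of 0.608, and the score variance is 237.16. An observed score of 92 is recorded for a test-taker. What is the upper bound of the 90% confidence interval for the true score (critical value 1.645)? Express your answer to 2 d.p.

107.86

SD = √237.16 = 15.40000
The standard error of measurement is 15.40000*√(1 − 0.60800) ≈ 15.40000*0.62610 ≈ 9.64193.
Margin = 1.645 * 9.64193 ≈ 15.86097
Upper bound: 92 + 15.86097 = 107.86097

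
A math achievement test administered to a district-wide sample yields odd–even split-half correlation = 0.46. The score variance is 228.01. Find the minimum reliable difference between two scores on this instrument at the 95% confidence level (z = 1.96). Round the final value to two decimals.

SD = √228.01 ≈ 15.1000
r_full = 2·0.46 / (1 + 0.46) ≈ 0.6301
SEM = 15.1000 · √(1 − 0.6301) = 15.1000 · √0.3699 ≈ 15.1000 · 0.6082 ≈ 9.1833
Standard error of the difference = 9.1833·√2 ≈ 12.9871
Minimum reliable difference = 1.96 · SE_diff ≈ 1.96 · 12.9871 ≈ 25.4547

25.45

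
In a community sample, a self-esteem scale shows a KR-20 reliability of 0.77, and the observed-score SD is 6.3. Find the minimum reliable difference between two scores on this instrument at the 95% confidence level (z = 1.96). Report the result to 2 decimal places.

SEM = 6.3000·√(1 − 0.7700) ≈ 3.0214
SE_diff = √2 · SEM ≈ 4.2729
Minimum reliable difference = 1.96 · SE_diff ≈ 1.96 · 4.2729 ≈ 8.3748

8.37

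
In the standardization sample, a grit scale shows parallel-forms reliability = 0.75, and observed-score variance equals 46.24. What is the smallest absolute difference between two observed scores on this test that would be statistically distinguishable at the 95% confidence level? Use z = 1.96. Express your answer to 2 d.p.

σ = 46.24^(1/2) = 6.8000
The standard error of measurement is 6.8000*√(1 − 0.7500) ≈ 6.8000*0.5000 ≈ 3.4000.
Standard error of the difference = 3.4000·√2 ≈ 4.8083
Smallest detectable difference = 1.96*4.8083 ≈ 9.4243

9.42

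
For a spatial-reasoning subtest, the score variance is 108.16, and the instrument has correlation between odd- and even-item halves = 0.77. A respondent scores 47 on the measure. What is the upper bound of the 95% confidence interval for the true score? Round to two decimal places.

SD = √108.16 = 10.400
Full-length reliability (Spearman-Brown) = 2(0.77)/(1+0.77) ≃ 0.870
SEM = 10.400·√(1 − 0.870) ≃ 3.749
1.96 · SEM ≃ 7.348
Upper limit = 47 + 7.348 ≃ 54.348

54.35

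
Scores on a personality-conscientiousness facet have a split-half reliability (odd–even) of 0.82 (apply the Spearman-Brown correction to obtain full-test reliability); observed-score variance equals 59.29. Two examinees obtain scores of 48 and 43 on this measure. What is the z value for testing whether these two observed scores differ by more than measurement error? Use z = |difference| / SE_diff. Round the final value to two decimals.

1.46

SD = √59.29 ≃ 7.700
r_full = 2·0.82 / (1 + 0.82) ≃ 0.901
SEM = 7.700 * √(1 − 0.901) = 7.700 * √0.099 ≃ 7.700 * 0.314 ≃ 2.422
Standard error of the difference = 2.422·√2 ≃ 3.425
z = 5 / 3.425 ≃ 1.460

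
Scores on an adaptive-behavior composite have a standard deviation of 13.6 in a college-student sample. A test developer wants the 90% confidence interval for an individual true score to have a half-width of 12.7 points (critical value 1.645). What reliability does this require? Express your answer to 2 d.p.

0.68

SEM needed = half-width / z = 12.7/1.645 ≈ 7.720
Required reliability = 1 − (SEM/SD)² = 1 − 0.322 ≈ 0.678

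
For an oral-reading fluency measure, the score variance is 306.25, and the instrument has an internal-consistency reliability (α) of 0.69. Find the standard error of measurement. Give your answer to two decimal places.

9.74

SD = √306.25 ≃ 17.500
SEM = 17.500 * √(1 − 0.690) = 17.500 * √0.310 ≃ 17.500 * 0.557 ≃ 9.744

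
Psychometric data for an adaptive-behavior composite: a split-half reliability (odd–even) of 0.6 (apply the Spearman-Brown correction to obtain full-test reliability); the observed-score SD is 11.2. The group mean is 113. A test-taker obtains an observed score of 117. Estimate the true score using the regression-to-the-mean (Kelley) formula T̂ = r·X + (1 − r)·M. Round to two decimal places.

Spearman-Brown: r = 2(0.6) / (1 + 0.6) = 1.200 / 1.600 ≈ 0.750
T̂ = r·X + (1 − r)·M = 0.750·117 + 0.250·113 = 87.750 + 28.250 ≈ 116.000

116.00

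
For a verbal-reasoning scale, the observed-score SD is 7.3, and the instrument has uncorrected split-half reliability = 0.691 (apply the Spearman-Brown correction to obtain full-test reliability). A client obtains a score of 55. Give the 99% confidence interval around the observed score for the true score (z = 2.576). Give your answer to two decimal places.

r_full = 2·0.691 / (1 + 0.691) ≈ 0.817
SEM = 7.300 * √(1 − 0.817) = 7.300 * √0.183 ≈ 7.300 * 0.427 ≈ 3.121
Half-width = 2.576*3.121 ≈ 8.039
CI = 55 ± 8.039 → [46.961, 63.039]

[46.96, 63.04]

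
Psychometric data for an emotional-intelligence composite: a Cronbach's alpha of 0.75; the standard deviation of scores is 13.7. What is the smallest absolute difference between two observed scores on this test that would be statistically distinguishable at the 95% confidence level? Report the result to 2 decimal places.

SEM = 13.700×√(1 − 0.750) ≃ 6.850
SE_diff = √2 × SEM ≃ 9.687
Smallest detectable difference = 1.96×9.687 ≃ 18.987

18.99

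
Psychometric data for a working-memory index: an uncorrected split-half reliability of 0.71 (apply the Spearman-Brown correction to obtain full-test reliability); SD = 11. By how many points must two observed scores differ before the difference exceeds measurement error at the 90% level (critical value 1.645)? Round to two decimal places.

10.54

Full-length reliability (Spearman-Brown) = 2(0.71)/(1+0.71) ≈ 0.830
SEM = 11.000 · √(1 − 0.830) = 11.000 · √0.170 ≈ 11.000 · 0.412 ≈ 4.530
SE_diff = SEM · √2 ≈ 4.530 · 1.414 ≈ 6.406
Minimum reliable difference = 1.645 · SE_diff ≈ 1.645 · 6.406 ≈ 10.538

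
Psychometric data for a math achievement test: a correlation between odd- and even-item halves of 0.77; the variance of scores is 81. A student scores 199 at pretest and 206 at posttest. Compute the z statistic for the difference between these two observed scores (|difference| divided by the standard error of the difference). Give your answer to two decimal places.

SD = √81 ≈ 9.0000
r_full = 2·0.77 / (1 + 0.77) ≈ 0.8701
SEM = 9.0000×√(1 − 0.8701) ≈ 3.2443
Standard error of the difference = 3.2443·√2 ≈ 4.5881
z = 7 / 4.5881 ≈ 1.5257

1.53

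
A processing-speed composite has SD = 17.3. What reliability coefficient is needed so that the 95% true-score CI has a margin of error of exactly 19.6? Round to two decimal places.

Required SEM = 19.6 / 1.96 ≃ 10.000
r = 1 − (10.000/17.3)² ≃ 1 − 0.334 ≃ 0.666

0.67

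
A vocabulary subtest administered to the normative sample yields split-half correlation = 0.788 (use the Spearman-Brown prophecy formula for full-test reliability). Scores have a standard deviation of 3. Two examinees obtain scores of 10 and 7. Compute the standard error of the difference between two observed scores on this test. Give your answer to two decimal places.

r_full = 2·0.788 / (1 + 0.788) ≃ 0.8814
The standard error of measurement is 3.0000*√(1 − 0.8814) ≃ 3.0000*0.3443 ≃ 1.0330.
SE_diff = SEM * √2 ≃ 1.0330 * 1.4142 ≃ 1.4609

1.46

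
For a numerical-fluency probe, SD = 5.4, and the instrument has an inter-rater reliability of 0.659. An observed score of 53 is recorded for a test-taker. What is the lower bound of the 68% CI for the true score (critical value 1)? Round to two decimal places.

49.85

The standard error of measurement is 5.400*√(1 − 0.659) ≈ 5.400*0.584 ≈ 3.153.
Half-width = 1*3.153 ≈ 3.153
Lower bound: 53 − 3.153 = 49.847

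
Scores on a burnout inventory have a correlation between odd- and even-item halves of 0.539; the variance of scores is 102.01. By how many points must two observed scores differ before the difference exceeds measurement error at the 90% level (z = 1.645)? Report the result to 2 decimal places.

12.86

SD = √102.01 = 10.100
Spearman-Brown: r = 2(0.539) / (1 + 0.539) = 1.078 / 1.539 ≃ 0.700
SEM = 10.100·√(1 − 0.700) ≃ 5.528
SE_diff = √2 · SEM ≃ 7.817
Minimum reliable difference = 1.645 · SE_diff ≃ 1.645 · 7.817 ≃ 12.860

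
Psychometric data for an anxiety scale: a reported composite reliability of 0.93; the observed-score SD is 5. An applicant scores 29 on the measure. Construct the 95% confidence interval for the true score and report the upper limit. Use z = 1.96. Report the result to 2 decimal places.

31.59

SEM = 5.0000 × √(1 − 0.9300) = 5.0000 × √0.0700 ≈ 5.0000 × 0.2646 ≈ 1.3229
Margin = 1.96 × 1.3229 ≈ 2.5928
Upper limit = 29 + 2.5928 ≈ 31.5928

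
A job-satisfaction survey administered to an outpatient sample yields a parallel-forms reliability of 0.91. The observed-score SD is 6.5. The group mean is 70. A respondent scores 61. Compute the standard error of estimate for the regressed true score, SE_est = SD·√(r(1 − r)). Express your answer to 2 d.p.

SE_est = SD * √(r(1 − r)) = 6.500 * √0.082 ≈ 6.500 * 0.286 ≈ 1.860

1.86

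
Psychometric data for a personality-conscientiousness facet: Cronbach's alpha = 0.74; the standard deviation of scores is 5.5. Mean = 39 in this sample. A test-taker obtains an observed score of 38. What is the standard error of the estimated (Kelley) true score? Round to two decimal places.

2.41

SE_est = SD × √(r(1 − r)) = 5.5000 × √0.1924 ≃ 5.5000 × 0.4386 ≃ 2.4125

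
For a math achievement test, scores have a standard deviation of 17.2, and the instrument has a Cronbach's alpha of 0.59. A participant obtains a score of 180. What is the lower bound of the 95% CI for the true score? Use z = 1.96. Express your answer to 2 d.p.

158.41

SEM = 17.2000·√(1 − 0.5900) ≃ 11.0134
Margin = 1.96 · 11.0134 ≃ 21.5862
Lower limit = 180 − 21.5862 ≃ 158.4138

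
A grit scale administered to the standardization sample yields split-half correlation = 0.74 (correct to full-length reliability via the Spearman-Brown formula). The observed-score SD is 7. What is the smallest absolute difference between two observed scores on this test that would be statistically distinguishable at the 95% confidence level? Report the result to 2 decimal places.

7.50

Spearman-Brown: r = 2(0.74) / (1 + 0.74) = 1.4800 / 1.7400 ≈ 0.8506
SEM = 7.0000 × √(1 − 0.8506) = 7.0000 × √0.1494 ≈ 7.0000 × 0.3866 ≈ 2.7059
SE_diff = √2 × SEM ≈ 3.8267
Smallest detectable difference = 1.96×3.8267 ≈ 7.5003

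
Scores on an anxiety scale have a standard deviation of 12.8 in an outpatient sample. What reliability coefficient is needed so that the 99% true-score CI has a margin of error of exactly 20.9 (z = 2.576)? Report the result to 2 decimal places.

SEM needed = half-width / z = 20.9/2.576 ≈ 8.11335
Required reliability = 1 − (SEM/SD)² = 1 − 0.40177 ≈ 0.59823

0.60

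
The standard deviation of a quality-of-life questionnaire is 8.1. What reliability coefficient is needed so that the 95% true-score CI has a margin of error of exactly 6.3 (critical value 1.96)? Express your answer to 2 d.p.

Required SEM = 6.3 / 1.96 ≈ 3.21429
r = 1 − (SEM / SD)² = 1 − (3.21429 / 8.1)² ≈ 1 − 0.15747 ≈ 0.84253

0.84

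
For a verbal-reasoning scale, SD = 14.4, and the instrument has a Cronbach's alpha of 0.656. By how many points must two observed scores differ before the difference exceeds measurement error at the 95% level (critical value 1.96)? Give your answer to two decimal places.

SEM = 14.400 × √(1 − 0.656) = 14.400 × √0.344 ≈ 14.400 × 0.587 ≈ 8.446
SE_diff = SEM × √2 ≈ 8.446 × 1.414 ≈ 11.944
Minimum reliable difference = 1.96 × SE_diff ≈ 1.96 × 11.944 ≈ 23.411

23.41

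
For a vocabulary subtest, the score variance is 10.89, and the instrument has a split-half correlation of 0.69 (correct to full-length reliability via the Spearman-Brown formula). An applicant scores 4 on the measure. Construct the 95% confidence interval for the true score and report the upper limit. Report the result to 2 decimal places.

6.77

SD = √10.89 = 3.30000
Full-length reliability (Spearman-Brown) = 2(0.69)/(1+0.69) ≈ 0.81657
The standard error of measurement is 3.30000*√(1 − 0.81657) ≈ 3.30000*0.42829 ≈ 1.41336.
Half-width = 1.96*1.41336 ≈ 2.77018
Upper bound: 4 + 2.77018 = 6.77018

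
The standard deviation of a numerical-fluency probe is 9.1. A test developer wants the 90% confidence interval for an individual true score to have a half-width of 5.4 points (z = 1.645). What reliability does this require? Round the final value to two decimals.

0.87

Required SEM = 5.4 / 1.645 ≈ 3.283
r = 1 − (3.283/9.1)² ≈ 1 − 0.130 ≈ 0.870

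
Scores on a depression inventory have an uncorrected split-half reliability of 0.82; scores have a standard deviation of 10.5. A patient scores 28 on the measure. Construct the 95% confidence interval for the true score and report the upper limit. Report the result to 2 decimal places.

34.47

Full-length reliability (Spearman-Brown) = 2(0.82)/(1+0.82) ≈ 0.9011
SEM = 10.5000 × √(1 − 0.9011) = 10.5000 × √0.0989 ≈ 10.5000 × 0.3145 ≈ 3.3021
1.96 × SEM ≈ 6.4721
Upper bound: 28 + 6.4721 = 34.4721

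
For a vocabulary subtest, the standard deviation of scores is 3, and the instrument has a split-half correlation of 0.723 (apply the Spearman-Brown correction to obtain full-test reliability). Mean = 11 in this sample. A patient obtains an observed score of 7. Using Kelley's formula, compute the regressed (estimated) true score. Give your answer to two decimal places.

7.64

Full-length reliability (Spearman-Brown) = 2(0.723)/(1+0.723) ≈ 0.839
T̂ = r·X + (1 − r)·M = 0.839×7 + 0.161×11 ≈ 5.875 + 1.768 ≈ 7.643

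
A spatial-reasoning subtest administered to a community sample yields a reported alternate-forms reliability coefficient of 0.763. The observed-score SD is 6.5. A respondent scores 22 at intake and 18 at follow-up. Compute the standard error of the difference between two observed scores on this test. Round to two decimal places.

4.48

SEM = 6.500 × √(1 − 0.763) = 6.500 × √0.237 ≈ 6.500 × 0.487 ≈ 3.164
Standard error of the difference = 3.164·√2 ≈ 4.475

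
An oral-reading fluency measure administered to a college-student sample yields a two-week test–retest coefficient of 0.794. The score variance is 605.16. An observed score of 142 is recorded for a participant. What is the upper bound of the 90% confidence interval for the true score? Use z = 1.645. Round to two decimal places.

SD = √605.16 ≈ 24.600
SEM = 24.600·√(1 − 0.794) ≈ 11.165
Half-width = 1.645·11.165 ≈ 18.367
Upper limit = 142 + 18.367 ≈ 160.367

160.37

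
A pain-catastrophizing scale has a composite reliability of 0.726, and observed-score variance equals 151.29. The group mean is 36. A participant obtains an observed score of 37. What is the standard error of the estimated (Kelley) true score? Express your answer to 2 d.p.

σ = 151.29^(1/2) = 12.30000
SE_est = SD × √(r(1 − r)) = 12.30000 × √0.19892 ≈ 12.30000 × 0.44601 ≈ 5.48591

5.49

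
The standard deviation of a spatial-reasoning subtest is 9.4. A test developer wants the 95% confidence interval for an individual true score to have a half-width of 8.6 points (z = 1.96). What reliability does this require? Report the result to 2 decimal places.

0.78

Required SEM = 8.6 / 1.96 ≈ 4.3878
r = 1 − (SEM / SD)² = 1 − (4.3878 / 9.4)² ≈ 1 − 0.2179 ≈ 0.7821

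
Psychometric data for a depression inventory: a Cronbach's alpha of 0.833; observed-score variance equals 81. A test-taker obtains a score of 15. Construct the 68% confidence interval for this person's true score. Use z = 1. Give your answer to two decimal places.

[11.32, 18.68]

SD = √81 = 9.000
SEM = 9.000·√(1 − 0.833) ≃ 3.678
Half-width = 1·3.678 ≃ 3.678
Interval: (11.322, 18.678)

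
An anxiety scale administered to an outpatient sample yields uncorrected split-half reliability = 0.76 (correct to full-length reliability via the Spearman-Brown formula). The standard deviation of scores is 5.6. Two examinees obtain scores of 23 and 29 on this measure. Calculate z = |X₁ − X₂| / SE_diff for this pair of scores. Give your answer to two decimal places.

2.05

r_full = 2·0.76 / (1 + 0.76) ≈ 0.86364
The standard error of measurement is 5.60000*√(1 − 0.86364) ≈ 5.60000*0.36927 ≈ 2.06794.
SE_diff = √2 * SEM ≈ 2.92450
z = 6 / 2.92450 ≈ 2.05163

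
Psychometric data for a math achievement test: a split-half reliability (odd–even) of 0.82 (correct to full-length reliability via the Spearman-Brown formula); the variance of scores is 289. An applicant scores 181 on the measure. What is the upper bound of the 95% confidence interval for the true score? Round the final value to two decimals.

191.48

SD = √289 = 17.00000
Full-length reliability (Spearman-Brown) = 2(0.82)/(1+0.82) ≈ 0.90110
SEM = 17.00000 * √(1 − 0.90110) = 17.00000 * √0.09890 ≈ 17.00000 * 0.31449 ≈ 5.34625
Margin = 1.96 * 5.34625 ≈ 10.47866
Upper limit = 181 + 10.47866 ≈ 191.47866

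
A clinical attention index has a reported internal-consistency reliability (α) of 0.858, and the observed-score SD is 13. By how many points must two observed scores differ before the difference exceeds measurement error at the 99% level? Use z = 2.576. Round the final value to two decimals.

SEM = 13.000 × √(1 − 0.858) = 13.000 × √0.142 ≃ 13.000 × 0.377 ≃ 4.899
Standard error of the difference = 4.899·√2 ≃ 6.928
Minimum reliable difference = 2.576 × SE_diff ≃ 2.576 × 6.928 ≃ 17.846

17.85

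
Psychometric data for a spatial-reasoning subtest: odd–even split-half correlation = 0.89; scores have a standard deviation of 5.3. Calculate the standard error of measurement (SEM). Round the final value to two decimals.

Spearman-Brown: r = 2(0.89) / (1 + 0.89) = 1.78000 / 1.89000 ≈ 0.94180
The standard error of measurement is 5.30000×√(1 − 0.94180) ≈ 5.30000×0.24125 ≈ 1.27862.

1.28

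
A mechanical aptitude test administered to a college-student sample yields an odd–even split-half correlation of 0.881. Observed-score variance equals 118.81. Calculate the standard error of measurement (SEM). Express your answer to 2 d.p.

2.74

σ = 118.81^(1/2) = 10.900
Spearman-Brown: r = 2(0.881) / (1 + 0.881) = 1.762 / 1.881 ≈ 0.937
SEM = 10.900 · √(1 − 0.937) = 10.900 · √0.063 ≈ 10.900 · 0.252 ≈ 2.742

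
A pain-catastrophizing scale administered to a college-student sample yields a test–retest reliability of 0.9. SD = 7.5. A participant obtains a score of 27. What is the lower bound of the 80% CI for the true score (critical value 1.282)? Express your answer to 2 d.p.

23.96

SEM = 7.5000 × √(1 − 0.9000) = 7.5000 × √0.1000 ≈ 7.5000 × 0.3162 ≈ 2.3717
1.282 × SEM ≈ 3.0405
Lower bound: 27 − 3.0405 = 23.9595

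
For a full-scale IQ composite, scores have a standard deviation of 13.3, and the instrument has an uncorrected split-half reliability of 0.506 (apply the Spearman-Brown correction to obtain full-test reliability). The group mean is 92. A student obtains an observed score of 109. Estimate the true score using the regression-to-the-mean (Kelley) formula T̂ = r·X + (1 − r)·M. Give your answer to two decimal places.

Full-length reliability (Spearman-Brown) = 2(0.506)/(1+0.506) ≈ 0.6720
T̂ = r·X + (1 − r)·M = 0.6720×109 + 0.3280×92 ≈ 73.2457 + 30.1780 ≈ 103.4236

103.42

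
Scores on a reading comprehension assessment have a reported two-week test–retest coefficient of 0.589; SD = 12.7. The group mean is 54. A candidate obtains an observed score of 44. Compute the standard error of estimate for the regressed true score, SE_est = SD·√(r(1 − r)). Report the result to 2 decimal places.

6.25

SE_est = 12.7000*√(0.5890*0.4110) ≃ 6.2486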